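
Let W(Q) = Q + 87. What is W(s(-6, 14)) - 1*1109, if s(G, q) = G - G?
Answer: -1022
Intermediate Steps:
s(G, q) = 0
W(Q) = 87 + Q
W(s(-6, 14)) - 1*1109 = (87 + 0) - 1*1109 = 87 - 1109 = -1022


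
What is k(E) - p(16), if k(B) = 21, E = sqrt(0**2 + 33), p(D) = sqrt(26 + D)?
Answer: 21 - sqrt(42) ≈ 14.519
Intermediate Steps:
E = sqrt(33) (E = sqrt(0 + 33) = sqrt(33) ≈ 5.7446)
k(E) - p(16) = 21 - sqrt(26 + 16) = 21 - sqrt(42)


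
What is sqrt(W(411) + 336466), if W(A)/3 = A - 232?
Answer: sqrt(337003) ≈ 580.52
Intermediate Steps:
W(A) = -696 + 3*A (W(A) = 3*(A - 232) = 3*(-232 + A) = -696 + 3*A)
sqrt(W(411) + 336466) = sqrt((-696 + 3*411) + 336466) = sqrt((-696 + 1233) + 336466) = sqrt(537 + 336466) = sqrt(337003)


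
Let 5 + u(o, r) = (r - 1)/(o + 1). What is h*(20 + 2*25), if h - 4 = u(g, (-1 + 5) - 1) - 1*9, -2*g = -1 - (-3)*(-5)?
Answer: -6160/9 ≈ -684.44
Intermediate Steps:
g = 8 (g = -(-1 - (-3)*(-5))/2 = -(-1 - 1*15)/2 = -(-1 - 15)/2 = -½*(-16) = 8)
u(o, r) = -5 + (-1 + r)/(1 + o) (u(o, r) = -5 + (r - 1)/(o + 1) = -5 + (-1 + r)/(1 + o))
h = -88/9 (h = 4 + ((-6 + ((-1 + 5) - 1) - 5*8)/(1 + 8) - 1*9) = 4 + ((-6 + (4 - 1) - 40)/9 - 9) = 4 + ((-6 + 3 - 40)/9 - 9) = 4 + ((⅑)*(-43) - 9) = 4 + (-43/9 - 9) = 4 - 124/9 = -88/9 ≈ -9.7778)
h*(20 + 2*25) = -88*(20 + 2*25)/9 = -88*(20 + 50)/9 = -88/9*70 = -6160/9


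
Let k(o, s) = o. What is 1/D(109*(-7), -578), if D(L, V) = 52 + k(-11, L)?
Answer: 1/41 ≈ 0.024390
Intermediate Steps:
D(L, V) = 41 (D(L, V) = 52 - 11 = 41)
1/D(109*(-7), -578) = 1/41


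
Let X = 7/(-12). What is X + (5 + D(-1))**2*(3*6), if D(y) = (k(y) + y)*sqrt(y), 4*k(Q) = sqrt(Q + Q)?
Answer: 1301/3 - 180*I + 9*sqrt(2)*(-5 + I) ≈ 370.03 - 167.27*I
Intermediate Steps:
k(Q) = sqrt(2)*sqrt(Q)/4 (k(Q) = sqrt(Q + Q)/4 = sqrt(2*Q)/4 = (sqrt(2)*sqrt(Q))/4 = sqrt(2)*sqrt(Q)/4)
D(y) = sqrt(y)*(y + sqrt(2)*sqrt(y)/4) (D(y) = (sqrt(2)*sqrt(y)/4 + y)*sqrt(y) = (y + sqrt(2)*sqrt(y)/4)*sqrt(y) = sqrt(y)*(y + sqrt(2)*sqrt(y)/4))
X = -7/12 (X = 7*(-1/12) = -7/12 ≈ -0.58333)
X + (5 + D(-1))**2*(3*6) = -7/12 + (5 + ((-1)**(3/2) + (1/4)*(-1)*sqrt(2)))**2*(3*6) = -7/12 + (5 + (-I - sqrt(2)/4))**2*18 = -7/12 + (5 - I - sqrt(2)/4)**2*18 = -7/12 + 18*(5 - I - sqrt(2)/4)**2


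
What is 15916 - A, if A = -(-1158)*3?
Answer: 12442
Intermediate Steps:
A = 3474 (A = -386*(-9) = 3474)
15916 - A = 15916 - 1*3474 = 15916 - 3474 = 12442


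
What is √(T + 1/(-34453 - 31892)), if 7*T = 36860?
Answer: √1135716058379595/464415 ≈ 72.565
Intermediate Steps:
T = 36860/7 (T = (⅐)*36860 = 36860/7 ≈ 5265.7)
√(T + 1/(-34453 - 31892)) = √(36860/7 + 1/(-34453 - 31892)) = √(36860/7 + 1/(-66345)) = √(36860/7 - 1/66345) = √(2445476693/464415) = √1135716058379595/464415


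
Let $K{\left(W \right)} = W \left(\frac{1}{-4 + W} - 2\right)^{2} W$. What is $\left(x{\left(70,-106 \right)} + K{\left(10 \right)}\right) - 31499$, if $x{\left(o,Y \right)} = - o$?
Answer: $- \frac{281096}{9} \approx -31233.0$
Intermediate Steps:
$K{\left(W \right)} = W^{2} \left(-2 + \frac{1}{-4 + W}\right)^{2}$ ($K{\left(W \right)} = W \left(-2 + \frac{1}{-4 + W}\right)^{2} W = W^{2} \left(-2 + \frac{1}{-4 + W}\right)^{2}$)
$\left(x{\left(70,-106 \right)} + K{\left(10 \right)}\right) - 31499 = \left(\left(-1\right) 70 + \frac{10^{2} \left(-9 + 2 \cdot 10\right)^{2}}{\left(-4 + 10\right)^{2}}\right) - 31499 = \left(-70 + \frac{100 \left(-9 + 20\right)^{2}}{36}\right) - 31499 = \left(-70 + 100 \cdot 11^{2} \cdot \frac{1}{36}\right) - 31499 = \left(-70 + 100 \cdot 121 \cdot \frac{1}{36}\right) - 31499 = \left(-70 + \frac{3025}{9}\right) - 31499 = \frac{2395}{9} - 31499 = - \frac{281096}{9}$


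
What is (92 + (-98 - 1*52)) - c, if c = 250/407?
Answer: -23856/407 ≈ -58.614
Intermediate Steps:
c = 250/407 (c = 250*(1/407) = 250/407 ≈ 0.61425)
(92 + (-98 - 1*52)) - c = (92 + (-98 - 1*52)) - 1*250/407 = (92 + (-98 - 52)) - 250/407 = (92 - 150) - 250/407 = -58 - 250/407 = -23856/407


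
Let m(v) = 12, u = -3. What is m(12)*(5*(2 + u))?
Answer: -60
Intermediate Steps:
m(12)*(5*(2 + u)) = 12*(5*(2 - 3)) = 12*(5*(-1)) = 12*(-5) = -60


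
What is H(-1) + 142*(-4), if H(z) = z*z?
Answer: -567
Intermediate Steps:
H(z) = z²
H(-1) + 142*(-4) = (-1)² + 142*(-4) = 1 - 568 = -567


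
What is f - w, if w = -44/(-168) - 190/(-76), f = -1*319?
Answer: -6757/21 ≈ -321.76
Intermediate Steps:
f = -319
w = 58/21 (w = -44*(-1/168) - 190*(-1/76) = 11/42 + 5/2 = 58/21 ≈ 2.7619)
f - w = -319 - 1*58/21 = -319 - 58/21 = -6757/21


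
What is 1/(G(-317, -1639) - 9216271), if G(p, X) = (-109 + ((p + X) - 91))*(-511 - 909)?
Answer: -1/6154751 ≈ -1.6248e-7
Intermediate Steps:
G(p, X) = 284000 - 1420*X - 1420*p (G(p, X) = (-109 + ((X + p) - 91))*(-1420) = (-109 + (-91 + X + p))*(-1420) = (-200 + X + p)*(-1420) = 284000 - 1420*X - 1420*p)
1/(G(-317, -1639) - 9216271) = 1/((284000 - 1420*(-1639) - 1420*(-317)) - 9216271) = 1/((284000 + 2327380 + 450140) - 9216271) = 1/(3061520 - 9216271) = 1/(-6154751) = -1/6154751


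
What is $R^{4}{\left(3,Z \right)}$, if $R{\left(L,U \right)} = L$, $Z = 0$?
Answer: $81$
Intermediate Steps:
$R^{4}{\left(3,Z \right)} = 3^{4} = 81$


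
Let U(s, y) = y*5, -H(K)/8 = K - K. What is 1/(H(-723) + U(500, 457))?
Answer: 1/2285 ≈ 0.00043764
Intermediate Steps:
H(K) = 0 (H(K) = -8*(K - K) = -8*0 = 0)
U(s, y) = 5*y
1/(H(-723) + U(500, 457)) = 1/(0 + 5*457) = 1/(0 + 2285) = 1/2285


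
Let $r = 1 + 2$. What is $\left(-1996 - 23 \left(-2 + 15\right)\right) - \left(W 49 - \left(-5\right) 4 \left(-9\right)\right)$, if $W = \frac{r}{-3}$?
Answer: $-2066$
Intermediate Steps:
$r = 3$
$W = -1$ ($W = \frac{3}{-3} = 3 \left(- \frac{1}{3}\right) = -1$)
$\left(-1996 - 23 \left(-2 + 15\right)\right) - \left(W 49 - \left(-5\right) 4 \left(-9\right)\right) = \left(-1996 - 23 \left(-2 + 15\right)\right) + \left(\left(-5\right) 4 \left(-9\right) - \left(-1\right) 49\right) = \left(-1996 - 299\right) - -229 = \left(-1996 - 299\right) + \left(180 + 49\right) = -2295 + 229 = -2066$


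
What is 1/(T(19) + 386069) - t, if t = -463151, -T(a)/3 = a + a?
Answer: 178755444206/385955 ≈ 4.6315e+5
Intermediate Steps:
T(a) = -6*a (T(a) = -3*(a + a) = -6*a)
1/(T(19) + 386069) - t = 1/(-6*19 + 386069) - 1*(-463151) = 1/(-114 + 386069) + 463151 = 1/385955 + 463151 = 178755444206/385955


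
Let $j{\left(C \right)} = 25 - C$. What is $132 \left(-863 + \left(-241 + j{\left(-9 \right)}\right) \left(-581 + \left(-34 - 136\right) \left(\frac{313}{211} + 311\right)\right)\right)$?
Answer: $\frac{309594344928}{211} \approx 1.4673 \cdot 10^{9}$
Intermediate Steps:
$132 \left(-863 + \left(-241 + j{\left(-9 \right)}\right) \left(-581 + \left(-34 - 136\right) \left(\frac{313}{211} + 311\right)\right)\right) = 132 \left(-863 + \left(-241 + \left(25 - -9\right)\right) \left(-581 + \left(-34 - 136\right) \left(\frac{313}{211} + 311\right)\right)\right) = 132 \left(-863 + \left(-241 + \left(25 + 9\right)\right) \left(-581 - 170 \left(313 \cdot \frac{1}{211} + 311\right)\right)\right) = 132 \left(-863 + \left(-241 + 34\right) \left(-581 - 170 \left(\frac{313}{211} + 311\right)\right)\right) = 132 \left(-863 - 207 \left(-581 - \frac{11208780}{211}\right)\right) = 132 \left(-863 - - \frac{2345593797}{211}\right) = 132 \left(-863 + \frac{2345593797}{211}\right) = 132 \cdot \frac{2345411704}{211} = \frac{309594344928}{211}$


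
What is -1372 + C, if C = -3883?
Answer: -5255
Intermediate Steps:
-1372 + C = -1372 - 3883 = -5255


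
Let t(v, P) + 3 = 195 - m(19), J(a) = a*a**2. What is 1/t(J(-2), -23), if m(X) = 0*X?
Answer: 1/192 ≈ 0.0052083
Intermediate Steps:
m(X) = 0
J(a) = a**3
t(v, P) = 192 (t(v, P) = -3 + (195 - 1*0) = -3 + (195 + 0) = -3 + 195 = 192)
1/t(J(-2), -23) = 1/192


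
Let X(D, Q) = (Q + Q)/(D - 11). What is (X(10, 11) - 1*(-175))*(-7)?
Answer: -1071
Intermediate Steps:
X(D, Q) = 2*Q/(-11 + D) (X(D, Q) = (2*Q)/(-11 + D) = 2*Q/(-11 + D))
(X(10, 11) - 1*(-175))*(-7) = (2*11/(-11 + 10) - 1*(-175))*(-7) = (2*11/(-1) + 175)*(-7) = (2*11*(-1) + 175)*(-7) = (-22 + 175)*(-7) = 153*(-7) = -1071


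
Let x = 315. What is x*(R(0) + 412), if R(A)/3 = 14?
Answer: 143010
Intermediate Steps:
R(A) = 42 (R(A) = 3*14 = 42)
x*(R(0) + 412) = 315*(42 + 412) = 315*454 = 143010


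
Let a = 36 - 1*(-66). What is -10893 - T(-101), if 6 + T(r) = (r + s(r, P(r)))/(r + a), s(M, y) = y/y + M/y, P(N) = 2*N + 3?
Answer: -2146714/199 ≈ -10788.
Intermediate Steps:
P(N) = 3 + 2*N
s(M, y) = 1 + M/y
a = 102 (a = 36 + 66 = 102)
T(r) = -6 + (r + (3 + 3*r)/(3 + 2*r))/(102 + r) (T(r) = -6 + (r + (r + (3 + 2*r))/(3 + 2*r))/(r + 102) = -6 + (r + (3 + 3*r)/(3 + 2*r))/(102 + r))
-10893 - T(-101) = -10893 - (-1833 - 1236*(-101) - 10*(-101)²)/(306 + 2*(-101)² + 207*(-101)) = -10893 - (-1833 + 124836 - 10*10201)/(306 + 2*10201 - 20907) = -10893 - (-1833 + 124836 - 102010)/(306 + 20402 - 20907) = -10893 - 20993/(-199) = -10893 - (-1)*20993/199 = -10893 - 1*(-20993/199) = -10893 + 20993/199 = -2146714/199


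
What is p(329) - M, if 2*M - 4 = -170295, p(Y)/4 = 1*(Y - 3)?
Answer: 172899/2 ≈ 86450.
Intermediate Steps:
p(Y) = -12 + 4*Y (p(Y) = 4*(1*(Y - 3)) = 4*(1*(-3 + Y)) = 4*(-3 + Y) = -12 + 4*Y)
M = -170291/2 (M = 2 + (1/2)*(-170295) = 2 - 170295/2 = -170291/2 ≈ -85146.)
p(329) - M = (-12 + 4*329) - 1*(-170291/2) = (-12 + 1316) + 170291/2 = 1304 + 170291/2 = 172899/2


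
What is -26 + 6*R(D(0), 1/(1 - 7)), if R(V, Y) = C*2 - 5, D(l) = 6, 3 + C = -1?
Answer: -104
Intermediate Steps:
C = -4 (C = -3 - 1 = -4)
R(V, Y) = -13 (R(V, Y) = -4*2 - 5 = -8 - 5 = -13)
-26 + 6*R(D(0), 1/(1 - 7)) = -26 + 6*(-13) = -26 - 78 = -104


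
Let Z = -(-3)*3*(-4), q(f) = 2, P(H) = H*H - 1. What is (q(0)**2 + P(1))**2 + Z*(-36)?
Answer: 1312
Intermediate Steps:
P(H) = -1 + H**2 (P(H) = H**2 - 1 = -1 + H**2)
Z = -36 (Z = -3*(-3)*(-4) = 9*(-4) = -36)
(q(0)**2 + P(1))**2 + Z*(-36) = (2**2 + (-1 + 1**2))**2 - 36*(-36) = (4 + (-1 + 1))**2 + 1296 = (4 + 0)**2 + 1296 = 4**2 + 1296 = 16 + 1296 = 1312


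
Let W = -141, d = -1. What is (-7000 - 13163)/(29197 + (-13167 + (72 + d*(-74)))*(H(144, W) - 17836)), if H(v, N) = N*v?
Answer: -20163/496650137 ≈ -4.0598e-5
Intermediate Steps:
(-7000 - 13163)/(29197 + (-13167 + (72 + d*(-74)))*(H(144, W) - 17836)) = (-7000 - 13163)/(29197 + (-13167 + (72 - 1*(-74)))*(-141*144 - 17836)) = -20163/(29197 + (-13167 + (72 + 74))*(-20304 - 17836)) = -20163/(29197 + (-13167 + 146)*(-38140)) = -20163/(29197 - 13021*(-38140)) = -20163/(29197 + 496620940) = -20163/496650137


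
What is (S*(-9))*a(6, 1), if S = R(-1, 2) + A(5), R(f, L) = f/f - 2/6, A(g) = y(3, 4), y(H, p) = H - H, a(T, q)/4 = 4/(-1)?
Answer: 96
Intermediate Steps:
a(T, q) = -16 (a(T, q) = 4*(4/(-1)) = 4*(4*(-1)) = 4*(-4) = -16)
y(H, p) = 0
A(g) = 0
R(f, L) = 2/3 (R(f, L) = 1 - 2*1/6 = 1 - 1/3 = 2/3)
S = 2/3 (S = 2/3 + 0 = 2/3 ≈ 0.66667)
(S*(-9))*a(6, 1) = ((2/3)*(-9))*(-16) = -6*(-16) = 96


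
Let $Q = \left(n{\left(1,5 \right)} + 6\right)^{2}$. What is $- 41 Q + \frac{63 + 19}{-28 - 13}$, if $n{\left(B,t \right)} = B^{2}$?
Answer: $-2011$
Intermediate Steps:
$Q = 49$ ($Q = \left(1^{2} + 6\right)^{2} = \left(1 + 6\right)^{2} = 7^{2} = 49$)
$- 41 Q + \frac{63 + 19}{-28 - 13} = \left(-41\right) 49 + \frac{63 + 19}{-28 - 13} = -2009 + \frac{82}{-41} = -2009 + 82 \left(- \frac{1}{41}\right) = -2009 - 2 = -2011$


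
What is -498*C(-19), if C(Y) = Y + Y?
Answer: 18924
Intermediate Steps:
C(Y) = 2*Y
-498*C(-19) = -996*(-19) = -498*(-38) = 18924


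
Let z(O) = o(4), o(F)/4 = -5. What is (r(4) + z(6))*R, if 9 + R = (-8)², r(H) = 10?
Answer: -550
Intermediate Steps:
R = 55 (R = -9 + (-8)² = -9 + 64 = 55)
o(F) = -20 (o(F) = 4*(-5) = -20)
z(O) = -20
(r(4) + z(6))*R = (10 - 20)*55 = -10*55 = -550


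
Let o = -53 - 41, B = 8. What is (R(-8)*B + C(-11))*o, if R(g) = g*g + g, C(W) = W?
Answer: -41078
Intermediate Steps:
o = -94
R(g) = g + g² (R(g) = g² + g = g + g²)
(R(-8)*B + C(-11))*o = (-8*(1 - 8)*8 - 11)*(-94) = (-8*(-7)*8 - 11)*(-94) = (56*8 - 11)*(-94) = (448 - 11)*(-94) = 437*(-94) = -41078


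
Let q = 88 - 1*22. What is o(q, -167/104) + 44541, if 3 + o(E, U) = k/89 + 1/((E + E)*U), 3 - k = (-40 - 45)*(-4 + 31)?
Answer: 21857615666/490479 ≈ 44564.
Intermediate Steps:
k = 2298 (k = 3 - (-40 - 45)*(-4 + 31) = 3 - (-85)*27 = 3 - 1*(-2295) = 3 + 2295 = 2298)
q = 66 (q = 88 - 22 = 66)
o(E, U) = 2031/89 + 1/(2*E*U) (o(E, U) = -3 + (2298/89 + 1/((E + E)*U)) = -3 + (2298*(1/89) + 1/(((2*E))*U)) = -3 + (2298/89 + (1/(2*E))/U) = -3 + (2298/89 + 1/(2*E*U)) = 2031/89 + 1/(2*E*U))
o(q, -167/104) + 44541 = (2031/89 + (½)/(66*(-167/104))) + 44541 = (2031/89 + (½)*(1/66)/(-167*1/104)) + 44541 = (2031/89 + (½)*(1/66)/(-167/104)) + 44541 = (2031/89 + (½)*(1/66)*(-104/167)) + 44541 = (2031/89 - 26/5511) + 44541 = 11190527/490479 + 44541 = 21857615666/490479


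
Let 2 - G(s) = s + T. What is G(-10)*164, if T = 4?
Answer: 1312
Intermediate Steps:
G(s) = -2 - s (G(s) = 2 - (s + 4) = 2 - (4 + s) = 2 + (-4 - s) = -2 - s)
G(-10)*164 = (-2 - 1*(-10))*164 = (-2 + 10)*164 = 8*164 = 1312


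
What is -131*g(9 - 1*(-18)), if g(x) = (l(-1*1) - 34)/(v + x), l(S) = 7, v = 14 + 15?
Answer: 3537/56 ≈ 63.161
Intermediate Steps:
v = 29
g(x) = -27/(29 + x) (g(x) = (7 - 34)/(29 + x) = -27/(29 + x))
-131*g(9 - 1*(-18)) = -(-3537)/(29 + (9 - 1*(-18))) = -(-3537)/(29 + (9 + 18)) = -(-3537)/(29 + 27) = -(-3537)/56 = -131*(-27/56) = 3537/56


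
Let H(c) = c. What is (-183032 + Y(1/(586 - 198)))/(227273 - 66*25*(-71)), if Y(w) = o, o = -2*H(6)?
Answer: -183044/344423 ≈ -0.53145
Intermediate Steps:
o = -12 (o = -2*6 = -12)
Y(w) = -12
(-183032 + Y(1/(586 - 198)))/(227273 - 66*25*(-71)) = (-183032 - 12)/(227273 - 66*25*(-71)) = -183044/(227273 - 1650*(-71)) = -183044/(227273 + 117150) = -183044/344423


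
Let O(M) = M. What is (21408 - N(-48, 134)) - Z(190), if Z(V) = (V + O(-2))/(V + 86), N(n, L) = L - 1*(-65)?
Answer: 1463374/69 ≈ 21208.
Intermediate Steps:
N(n, L) = 65 + L (N(n, L) = L + 65 = 65 + L)
Z(V) = (-2 + V)/(86 + V) (Z(V) = (V - 2)/(V + 86) = (-2 + V)/(86 + V))
(21408 - N(-48, 134)) - Z(190) = (21408 - (65 + 134)) - (-2 + 190)/(86 + 190) = (21408 - 1*199) - 188/276 = (21408 - 199) - 188/276 = 21209 - 1*47/69 = 21209 - 47/69 = 1463374/69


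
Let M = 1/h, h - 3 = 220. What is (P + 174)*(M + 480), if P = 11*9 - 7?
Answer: 28472906/223 ≈ 1.2768e+5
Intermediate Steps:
h = 223 (h = 3 + 220 = 223)
P = 92 (P = 99 - 7 = 92)
M = 1/223 ≈ 0.0044843
(P + 174)*(M + 480) = (92 + 174)*(1/223 + 480) = 266*(107041/223) = 28472906/223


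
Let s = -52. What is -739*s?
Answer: 38428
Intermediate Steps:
-739*s = -739*(-52) = 38428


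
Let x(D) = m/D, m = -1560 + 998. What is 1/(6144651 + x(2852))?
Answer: 1426/8762272045 ≈ 1.6274e-7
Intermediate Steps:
m = -562
x(D) = -562/D
1/(6144651 + x(2852)) = 1/(6144651 - 562/2852) = 1/(6144651 - 562*1/2852) = 1/(6144651 - 281/1426) = 1/(8762272045/1426) = 1426/8762272045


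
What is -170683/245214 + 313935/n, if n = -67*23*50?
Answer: -4506619112/944686935 ≈ -4.7705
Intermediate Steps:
n = -77050 (n = -1541*50 = -77050)
-170683/245214 + 313935/n = -170683/245214 + 313935/(-77050) = -170683*1/245214 + 313935*(-1/77050) = -170683/245214 - 62787/15410 = -4506619112/944686935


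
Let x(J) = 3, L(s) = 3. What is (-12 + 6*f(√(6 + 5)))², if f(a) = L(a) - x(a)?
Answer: 144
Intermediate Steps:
f(a) = 0 (f(a) = 3 - 1*3 = 3 - 3 = 0)
(-12 + 6*f(√(6 + 5)))² = (-12 + 6*0)² = (-12 + 0)² = (-12)² = 144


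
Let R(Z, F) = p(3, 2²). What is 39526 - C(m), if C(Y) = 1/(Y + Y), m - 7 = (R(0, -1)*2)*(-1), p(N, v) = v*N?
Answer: 1343885/34 ≈ 39526.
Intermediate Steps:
p(N, v) = N*v
R(Z, F) = 12 (R(Z, F) = 3*2² = 3*4 = 12)
m = -17 (m = 7 + (12*2)*(-1) = 7 + 24*(-1) = 7 - 24 = -17)
C(Y) = 1/(2*Y)
39526 - C(m) = 39526 - 1/(2*(-17)) = 39526 - (-1)/(2*17) = 39526 - 1*(-1/34) = 39526 + 1/34 = 1343885/34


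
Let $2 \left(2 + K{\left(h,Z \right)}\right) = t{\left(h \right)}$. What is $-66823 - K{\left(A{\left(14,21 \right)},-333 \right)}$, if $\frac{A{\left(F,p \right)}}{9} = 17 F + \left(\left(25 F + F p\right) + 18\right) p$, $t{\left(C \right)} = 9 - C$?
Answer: $- \frac{6391}{2} \approx -3195.5$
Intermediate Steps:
$A{\left(F,p \right)} = 153 F + 9 p \left(18 + 25 F + F p\right)$ ($A{\left(F,p \right)} = 9 \left(17 F + \left(\left(25 F + F p\right) + 18\right) p\right) = 9 \left(17 F + \left(18 + 25 F + F p\right) p\right) = 9 \left(17 F + p \left(18 + 25 F + F p\right)\right) = 153 F + 9 p \left(18 + 25 F + F p\right)$)
$K{\left(h,Z \right)} = \frac{5}{2} - \frac{h}{2}$ ($K{\left(h,Z \right)} = -2 + \frac{9 - h}{2} = -2 - \left(- \frac{9}{2} + \frac{h}{2}\right) = \frac{5}{2} - \frac{h}{2}$)
$-66823 - K{\left(A{\left(14,21 \right)},-333 \right)} = -66823 - \left(\frac{5}{2} - \frac{153 \cdot 14 + 162 \cdot 21 + 9 \cdot 14 \cdot 21^{2} + 225 \cdot 14 \cdot 21}{2}\right) = -66823 - \left(\frac{5}{2} - \frac{2142 + 3402 + 9 \cdot 14 \cdot 441 + 66150}{2}\right) = -66823 - \left(\frac{5}{2} - \frac{2142 + 3402 + 55566 + 66150}{2}\right) = -66823 - \left(\frac{5}{2} - 63630\right) = -66823 - - \frac{127255}{2} = -66823 + \frac{127255}{2} = - \frac{6391}{2}$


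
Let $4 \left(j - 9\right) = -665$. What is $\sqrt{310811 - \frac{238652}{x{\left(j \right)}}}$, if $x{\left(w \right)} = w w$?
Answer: $\frac{\sqrt{122965756419}}{629} \approx 557.5$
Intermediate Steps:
$j = - \frac{629}{4}$ ($j = 9 + \frac{1}{4} \left(-665\right) = 9 - \frac{665}{4} = - \frac{629}{4} \approx -157.25$)
$x{\left(w \right)} = w^{2}$
$\sqrt{310811 - \frac{238652}{x{\left(j \right)}}} = \sqrt{310811 - \frac{238652}{\left(- \frac{629}{4}\right)^{2}}} = \sqrt{310811 - \frac{238652}{\frac{395641}{16}}} = \sqrt{310811 - \frac{3818432}{395641}} = \sqrt{\frac{122965756419}{395641}} = \frac{\sqrt{122965756419}}{629}$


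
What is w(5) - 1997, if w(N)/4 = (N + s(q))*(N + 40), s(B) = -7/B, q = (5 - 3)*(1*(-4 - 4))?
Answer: -4073/4 ≈ -1018.3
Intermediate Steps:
q = -16 (q = 2*(1*(-8)) = 2*(-8) = -16)
w(N) = 4*(40 + N)*(7/16 + N) (w(N) = 4*((N - 7/(-16))*(N + 40)) = 4*((N - 7*(-1/16))*(40 + N)) = 4*((N + 7/16)*(40 + N)) = 4*((7/16 + N)*(40 + N)) = 4*((40 + N)*(7/16 + N)) = 4*(40 + N)*(7/16 + N))
w(5) - 1997 = (70 + 4*5**2 + (647/4)*5) - 1997 = (70 + 4*25 + 3235/4) - 1997 = (70 + 100 + 3235/4) - 1997 = 3915/4 - 1997 = -4073/4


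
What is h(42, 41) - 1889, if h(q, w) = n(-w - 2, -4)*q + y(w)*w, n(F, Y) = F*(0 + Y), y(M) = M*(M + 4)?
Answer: 80980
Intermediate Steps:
y(M) = M*(4 + M)
n(F, Y) = F*Y
h(q, w) = q*(8 + 4*w) + w²*(4 + w) (h(q, w) = ((-w - 2)*(-4))*q + (w*(4 + w))*w = ((-2 - w)*(-4))*q + w²*(4 + w) = (8 + 4*w)*q + w²*(4 + w) = q*(8 + 4*w) + w²*(4 + w))
h(42, 41) - 1889 = (41²*(4 + 41) + 4*42*(2 + 41)) - 1889 = (1681*45 + 4*42*43) - 1889 = (75645 + 7224) - 1889 = 82869 - 1889 = 80980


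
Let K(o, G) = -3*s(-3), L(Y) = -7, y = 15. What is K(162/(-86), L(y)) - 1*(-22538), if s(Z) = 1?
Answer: 22535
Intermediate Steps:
K(o, G) = -3 (K(o, G) = -3*1 = -3)
K(162/(-86), L(y)) - 1*(-22538) = -3 - 1*(-22538) = -3 + 22538 = 22535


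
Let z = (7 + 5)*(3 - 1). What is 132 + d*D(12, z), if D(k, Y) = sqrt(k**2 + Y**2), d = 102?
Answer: 132 + 1224*sqrt(5) ≈ 2868.9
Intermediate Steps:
z = 24 (z = 12*2 = 24)
D(k, Y) = sqrt(Y**2 + k**2)
132 + d*D(12, z) = 132 + 102*sqrt(24**2 + 12**2) = 132 + 102*sqrt(576 + 144) = 132 + 102*sqrt(720) = 132 + 102*(12*sqrt(5)) = 132 + 1224*sqrt(5)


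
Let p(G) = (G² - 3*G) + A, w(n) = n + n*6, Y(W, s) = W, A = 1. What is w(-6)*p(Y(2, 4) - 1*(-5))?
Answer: -1218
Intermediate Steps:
w(n) = 7*n (w(n) = n + 6*n = 7*n)
p(G) = 1 + G² - 3*G (p(G) = (G² - 3*G) + 1 = 1 + G² - 3*G)
w(-6)*p(Y(2, 4) - 1*(-5)) = (7*(-6))*(1 + (2 - 1*(-5))² - 3*(2 - 1*(-5))) = -42*(1 + (2 + 5)² - 3*(2 + 5)) = -42*(1 + 7² - 3*7) = -42*(1 + 49 - 21) = -42*29 = -1218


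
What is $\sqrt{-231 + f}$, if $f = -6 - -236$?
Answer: $i \approx 1.0 i$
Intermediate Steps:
$f = 230$ ($f = -6 + 236 = 230$)
$\sqrt{-231 + f} = \sqrt{-231 + 230} = \sqrt{-1} = i$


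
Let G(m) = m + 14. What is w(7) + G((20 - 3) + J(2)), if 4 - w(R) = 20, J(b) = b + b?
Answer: 19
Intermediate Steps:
J(b) = 2*b
w(R) = -16 (w(R) = 4 - 1*20 = 4 - 20 = -16)
G(m) = 14 + m
w(7) + G((20 - 3) + J(2)) = -16 + (14 + ((20 - 3) + 2*2)) = -16 + (14 + (17 + 4)) = -16 + (14 + 21) = -16 + 35 = 19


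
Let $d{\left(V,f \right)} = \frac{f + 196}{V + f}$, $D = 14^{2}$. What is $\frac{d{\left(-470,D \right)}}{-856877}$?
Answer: $\frac{28}{16770307} \approx 1.6696 \cdot 10^{-6}$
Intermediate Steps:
$D = 196$
$d{\left(V,f \right)} = \frac{196 + f}{V + f}$
$\frac{d{\left(-470,D \right)}}{-856877} = \frac{\frac{1}{-470 + 196} \left(196 + 196\right)}{-856877} = \frac{1}{-274} \cdot 392 \left(- \frac{1}{856877}\right) = \left(- \frac{1}{274}\right) 392 \left(- \frac{1}{856877}\right) = \left(- \frac{196}{137}\right) \left(- \frac{1}{856877}\right) = \frac{28}{16770307}$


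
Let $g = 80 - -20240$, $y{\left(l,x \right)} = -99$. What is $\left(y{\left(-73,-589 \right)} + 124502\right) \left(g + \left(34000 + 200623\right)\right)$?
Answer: $31715674029$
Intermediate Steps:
$g = 20320$ ($g = 80 + 20240 = 20320$)
$\left(y{\left(-73,-589 \right)} + 124502\right) \left(g + \left(34000 + 200623\right)\right) = \left(-99 + 124502\right) \left(20320 + \left(34000 + 200623\right)\right) = 124403 \left(20320 + 234623\right) = 124403 \cdot 254943 = 31715674029$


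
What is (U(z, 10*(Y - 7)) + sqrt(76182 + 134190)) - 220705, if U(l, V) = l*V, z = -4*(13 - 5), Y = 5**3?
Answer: -258465 + 2*sqrt(52593) ≈ -2.5801e+5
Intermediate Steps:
Y = 125
z = -32 (z = -4*8 = -32)
U(l, V) = V*l
(U(z, 10*(Y - 7)) + sqrt(76182 + 134190)) - 220705 = ((10*(125 - 7))*(-32) + sqrt(76182 + 134190)) - 220705 = ((10*118)*(-32) + sqrt(210372)) - 220705 = (1180*(-32) + 2*sqrt(52593)) - 220705 = (-37760 + 2*sqrt(52593)) - 220705 = -258465 + 2*sqrt(52593)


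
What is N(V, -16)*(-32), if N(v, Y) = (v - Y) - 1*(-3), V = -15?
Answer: -128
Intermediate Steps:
N(v, Y) = 3 + v - Y (N(v, Y) = (v - Y) + 3 = 3 + v - Y)
N(V, -16)*(-32) = (3 - 15 - 1*(-16))*(-32) = (3 - 15 + 16)*(-32) = 4*(-32) = -128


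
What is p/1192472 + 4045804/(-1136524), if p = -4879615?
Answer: -2592576886437/338818261832 ≈ -7.6518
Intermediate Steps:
p/1192472 + 4045804/(-1136524) = -4879615/1192472 + 4045804/(-1136524) = -4879615*1/1192472 + 4045804*(-1/1136524) = -4879615/1192472 - 1011451/284131 = -2592576886437/338818261832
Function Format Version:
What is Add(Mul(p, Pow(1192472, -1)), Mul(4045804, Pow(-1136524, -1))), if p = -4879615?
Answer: Rational(-2592576886437, 338818261832) ≈ -7.6518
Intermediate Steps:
Add(Mul(p, Pow(1192472, -1)), Mul(4045804, Pow(-1136524, -1))) = Add(Mul(-4879615, Pow(1192472, -1)), Mul(4045804, Pow(-1136524, -1))) = Add(Mul(-4879615, Rational(1, 1192472)), Mul(4045804, Rational(-1, 1136524))) = Add(Rational(-4879615, 1192472), Rational(-1011451, 284131)) = Rational(-2592576886437, 338818261832)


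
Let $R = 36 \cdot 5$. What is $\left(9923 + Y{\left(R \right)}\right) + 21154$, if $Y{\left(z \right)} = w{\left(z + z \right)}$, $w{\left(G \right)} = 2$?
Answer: $31079$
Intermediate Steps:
$R = 180$
$Y{\left(z \right)} = 2$
$\left(9923 + Y{\left(R \right)}\right) + 21154 = \left(9923 + 2\right) + 21154 = 9925 + 21154 = 31079$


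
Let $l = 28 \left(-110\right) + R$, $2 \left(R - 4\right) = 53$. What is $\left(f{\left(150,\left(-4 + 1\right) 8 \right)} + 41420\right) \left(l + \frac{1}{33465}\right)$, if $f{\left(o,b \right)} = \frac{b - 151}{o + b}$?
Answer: $- \frac{30433190941531}{240948} \approx -1.2631 \cdot 10^{8}$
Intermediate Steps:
$R = \frac{61}{2}$ ($R = 4 + \frac{1}{2} \cdot 53 = 4 + \frac{53}{2} = \frac{61}{2} \approx 30.5$)
$f{\left(o,b \right)} = \frac{-151 + b}{b + o}$
$l = - \frac{6099}{2}$ ($l = 28 \left(-110\right) + \frac{61}{2} = -3080 + \frac{61}{2} = - \frac{6099}{2} \approx -3049.5$)
$\left(f{\left(150,\left(-4 + 1\right) 8 \right)} + 41420\right) \left(l + \frac{1}{33465}\right) = \left(\frac{-151 + \left(-4 + 1\right) 8}{\left(-4 + 1\right) 8 + 150} + 41420\right) \left(- \frac{6099}{2} + \frac{1}{33465}\right) = \left(\frac{-151 - 24}{\left(-3\right) 8 + 150} + 41420\right) \left(- \frac{6099}{2} + \frac{1}{33465}\right) = \left(\frac{-151 - 24}{-24 + 150} + 41420\right) \left(- \frac{204103033}{66930}\right) = \left(\frac{1}{126} \left(-175\right) + 41420\right) \left(- \frac{204103033}{66930}\right) = \left(- \frac{25}{18} + 41420\right) \left(- \frac{204103033}{66930}\right) = \frac{745535}{18} \left(- \frac{204103033}{66930}\right) = - \frac{30433190941531}{240948}$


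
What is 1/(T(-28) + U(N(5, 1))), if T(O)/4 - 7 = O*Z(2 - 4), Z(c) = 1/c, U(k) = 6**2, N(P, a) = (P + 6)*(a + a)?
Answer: 1/120 ≈ 0.0083333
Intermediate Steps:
N(P, a) = 2*a*(6 + P) (N(P, a) = (6 + P)*(2*a) = 2*a*(6 + P))
U(k) = 36
T(O) = 28 - 2*O (T(O) = 28 + 4*(O/(2 - 4)) = 28 + 4*(O/(-2)) = 28 + 4*(O*(-1/2)) = 28 + 4*(-O/2) = 28 - 2*O)
1/(T(-28) + U(N(5, 1))) = 1/((28 - 2*(-28)) + 36) = 1/((28 + 56) + 36) = 1/(84 + 36) = 1/120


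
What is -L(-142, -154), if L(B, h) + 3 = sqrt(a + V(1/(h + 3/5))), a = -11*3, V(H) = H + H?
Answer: 3 - I*sqrt(19421207)/767 ≈ 3.0 - 5.7457*I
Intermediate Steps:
V(H) = 2*H
a = -33
L(B, h) = -3 + sqrt(-33 + 2/(3/5 + h)) (L(B, h) = -3 + sqrt(-33 + 2/(h + 3/5)) = -3 + sqrt(-33 + 2/(3/5 + h)))
-L(-142, -154) = -(-3 + sqrt((-89 - 165*(-154))/(3 + 5*(-154)))) = -(-3 + sqrt((-89 + 25410)/(3 - 770))) = -(-3 + sqrt(25321/(-767))) = -(-3 + sqrt(-1/767*25321)) = -(-3 + sqrt(-25321/767)) = -(-3 + I*sqrt(19421207)/767) = 3 - I*sqrt(19421207)/767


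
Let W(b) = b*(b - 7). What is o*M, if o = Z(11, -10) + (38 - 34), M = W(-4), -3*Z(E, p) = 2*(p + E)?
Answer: 440/3 ≈ 146.67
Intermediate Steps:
Z(E, p) = -2*E/3 - 2*p/3 (Z(E, p) = -2*(p + E)/3 = -2*(E + p)/3 = -(2*E + 2*p)/3 = -2*E/3 - 2*p/3)
W(b) = b*(-7 + b)
M = 44 (M = -4*(-7 - 4) = -4*(-11) = 44)
o = 10/3 (o = (-2/3*11 - 2/3*(-10)) + (38 - 34) = (-22/3 + 20/3) + 4 = -2/3 + 4 = 10/3 ≈ 3.3333)
o*M = (10/3)*44 = 440/3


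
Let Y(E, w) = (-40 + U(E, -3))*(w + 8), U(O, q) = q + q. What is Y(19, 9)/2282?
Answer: -391/1141 ≈ -0.34268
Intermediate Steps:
U(O, q) = 2*q
Y(E, w) = -368 - 46*w (Y(E, w) = (-40 + 2*(-3))*(w + 8) = (-40 - 6)*(8 + w) = -46*(8 + w) = -368 - 46*w)
Y(19, 9)/2282 = (-368 - 46*9)/2282 = (-368 - 414)*(1/2282) = -782*1/2282 = -391/1141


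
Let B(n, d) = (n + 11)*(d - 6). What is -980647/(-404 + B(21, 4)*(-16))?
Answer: -980647/620 ≈ -1581.7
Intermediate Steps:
B(n, d) = (-6 + d)*(11 + n) (B(n, d) = (11 + n)*(-6 + d) = (-6 + d)*(11 + n))
-980647/(-404 + B(21, 4)*(-16)) = -980647/(-404 + (-66 - 6*21 + 11*4 + 4*21)*(-16)) = -980647/(-404 + (-66 - 126 + 44 + 84)*(-16)) = -980647/(-404 - 64*(-16)) = -980647/(-404 + 1024) = -980647/620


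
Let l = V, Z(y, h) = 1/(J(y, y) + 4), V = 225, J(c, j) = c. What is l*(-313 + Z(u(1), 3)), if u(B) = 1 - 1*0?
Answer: -70380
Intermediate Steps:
u(B) = 1 (u(B) = 1 + 0 = 1)
Z(y, h) = 1/(4 + y) (Z(y, h) = 1/(y + 4) = 1/(4 + y))
l = 225
l*(-313 + Z(u(1), 3)) = 225*(-313 + 1/(4 + 1)) = 225*(-313 + 1/5) = 225*(-313 + ⅕) = 225*(-1564/5) = -70380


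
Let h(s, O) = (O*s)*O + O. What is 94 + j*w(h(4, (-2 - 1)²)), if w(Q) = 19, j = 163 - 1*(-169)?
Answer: 6402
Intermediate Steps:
h(s, O) = O + s*O² (h(s, O) = s*O² + O = O + s*O²)
j = 332 (j = 163 + 169 = 332)
94 + j*w(h(4, (-2 - 1)²)) = 94 + 332*19 = 94 + 6308 = 6402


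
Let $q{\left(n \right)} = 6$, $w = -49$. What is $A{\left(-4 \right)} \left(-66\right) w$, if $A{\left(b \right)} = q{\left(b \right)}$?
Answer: $19404$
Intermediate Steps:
$A{\left(b \right)} = 6$
$A{\left(-4 \right)} \left(-66\right) w = 6 \left(-66\right) \left(-49\right) = \left(-396\right) \left(-49\right) = 19404$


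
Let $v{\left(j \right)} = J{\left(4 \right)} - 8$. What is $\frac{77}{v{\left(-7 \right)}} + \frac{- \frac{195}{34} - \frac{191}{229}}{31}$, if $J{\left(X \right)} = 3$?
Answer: $- \frac{18840927}{1206830} \approx -15.612$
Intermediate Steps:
$v{\left(j \right)} = -5$ ($v{\left(j \right)} = 3 - 8 = -5$)
$\frac{77}{v{\left(-7 \right)}} + \frac{- \frac{195}{34} - \frac{191}{229}}{31} = \frac{77}{-5} + \frac{- \frac{195}{34} - \frac{191}{229}}{31} = 77 \left(- \frac{1}{5}\right) + \left(\left(-195\right) \frac{1}{34} - \frac{191}{229}\right) \frac{1}{31} = - \frac{77}{5} + \left(- \frac{195}{34} - \frac{191}{229}\right) \frac{1}{31} = - \frac{77}{5} - \frac{51149}{241366} = - \frac{18840927}{1206830}$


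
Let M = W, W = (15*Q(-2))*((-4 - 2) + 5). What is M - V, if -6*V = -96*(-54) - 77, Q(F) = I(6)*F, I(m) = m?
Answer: 6187/6 ≈ 1031.2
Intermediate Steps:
Q(F) = 6*F
W = 180 (W = (15*(6*(-2)))*((-4 - 2) + 5) = (15*(-12))*(-6 + 5) = -180*(-1) = 180)
M = 180
V = -5107/6 (V = -(-96*(-54) - 77)/6 = -(5184 - 77)/6 = -⅙*5107 = -5107/6 ≈ -851.17)
M - V = 180 - 1*(-5107/6) = 180 + 5107/6 = 6187/6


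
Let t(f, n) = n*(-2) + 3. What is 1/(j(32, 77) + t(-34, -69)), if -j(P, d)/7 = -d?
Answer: 1/680 ≈ 0.0014706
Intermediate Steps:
t(f, n) = 3 - 2*n (t(f, n) = -2*n + 3 = 3 - 2*n)
j(P, d) = 7*d (j(P, d) = -(-7)*d = 7*d)
1/(j(32, 77) + t(-34, -69)) = 1/(7*77 + (3 - 2*(-69))) = 1/(539 + (3 + 138)) = 1/(539 + 141) = 1/680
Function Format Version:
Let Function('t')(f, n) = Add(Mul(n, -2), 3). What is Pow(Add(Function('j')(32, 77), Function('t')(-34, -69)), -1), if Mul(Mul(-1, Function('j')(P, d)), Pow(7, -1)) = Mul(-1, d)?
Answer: Rational(1, 680) ≈ 0.0014706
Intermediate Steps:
Function('t')(f, n) = Add(3, Mul(-2, n)) (Function('t')(f, n) = Add(Mul(-2, n), 3) = Add(3, Mul(-2, n)))
Function('j')(P, d) = Mul(7, d) (Function('j')(P, d) = Mul(-7, Mul(-1, d)) = Mul(7, d))
Pow(Add(Function('j')(32, 77), Function('t')(-34, -69)), -1) = Pow(Add(Mul(7, 77), Add(3, Mul(-2, -69))), -1) = Pow(Add(539, Add(3, 138)), -1) = Pow(Add(539, 141), -1) = Pow(680, -1) = Rational(1, 680)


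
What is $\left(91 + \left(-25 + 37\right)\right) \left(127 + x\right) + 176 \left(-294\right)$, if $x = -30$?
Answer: $-41753$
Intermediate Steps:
$\left(91 + \left(-25 + 37\right)\right) \left(127 + x\right) + 176 \left(-294\right) = \left(91 + \left(-25 + 37\right)\right) \left(127 - 30\right) + 176 \left(-294\right) = \left(91 + 12\right) 97 - 51744 = 103 \cdot 97 - 51744 = 9991 - 51744 = -41753$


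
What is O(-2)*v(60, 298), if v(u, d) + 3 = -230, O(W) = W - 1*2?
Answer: 932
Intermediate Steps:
O(W) = -2 + W (O(W) = W - 2 = -2 + W)
v(u, d) = -233 (v(u, d) = -3 - 230 = -233)
O(-2)*v(60, 298) = (-2 - 2)*(-233) = -4*(-233) = 932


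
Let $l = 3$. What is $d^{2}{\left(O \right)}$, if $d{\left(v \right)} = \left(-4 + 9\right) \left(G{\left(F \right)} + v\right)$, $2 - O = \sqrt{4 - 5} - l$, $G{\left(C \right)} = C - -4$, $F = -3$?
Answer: $875 - 300 i \approx 875.0 - 300.0 i$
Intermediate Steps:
$G{\left(C \right)} = 4 + C$ ($G{\left(C \right)} = C + 4 = 4 + C$)
$O = 5 - i$ ($O = 2 - \left(\sqrt{4 - 5} - 3\right) = 2 - \left(\sqrt{-1} - 3\right) = 2 - \left(i - 3\right) = 2 - \left(-3 + i\right) = 2 + \left(3 - i\right) = 5 - i \approx 5.0 - 1.0 i$)
$d{\left(v \right)} = 5 + 5 v$ ($d{\left(v \right)} = \left(-4 + 9\right) \left(\left(4 - 3\right) + v\right) = 5 \left(1 + v\right) = 5 + 5 v$)
$d^{2}{\left(O \right)} = \left(5 + 5 \left(5 - i\right)\right)^{2} = \left(5 + \left(25 - 5 i\right)\right)^{2} = \left(30 - 5 i\right)^{2}$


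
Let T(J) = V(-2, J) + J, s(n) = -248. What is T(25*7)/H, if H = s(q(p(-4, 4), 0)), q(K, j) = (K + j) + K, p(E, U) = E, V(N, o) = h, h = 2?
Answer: -177/248 ≈ -0.71371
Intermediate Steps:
V(N, o) = 2
q(K, j) = j + 2*K
H = -248
T(J) = 2 + J
T(25*7)/H = (2 + 25*7)/(-248) = (2 + 175)*(-1/248) = 177*(-1/248) = -177/248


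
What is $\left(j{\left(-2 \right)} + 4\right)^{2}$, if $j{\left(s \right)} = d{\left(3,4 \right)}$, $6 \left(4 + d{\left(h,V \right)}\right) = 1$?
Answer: $\frac{1}{36} \approx 0.027778$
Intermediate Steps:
$d{\left(h,V \right)} = - \frac{23}{6}$ ($d{\left(h,V \right)} = -4 + \frac{1}{6} \cdot 1 = -4 + \frac{1}{6} = - \frac{23}{6}$)
$j{\left(s \right)} = - \frac{23}{6}$
$\left(j{\left(-2 \right)} + 4\right)^{2} = \left(- \frac{23}{6} + 4\right)^{2} = \left(\frac{1}{6}\right)^{2} = \frac{1}{36}$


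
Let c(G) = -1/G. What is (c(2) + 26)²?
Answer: 2601/4 ≈ 650.25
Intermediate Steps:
(c(2) + 26)² = (-1/2 + 26)² = (-1*½ + 26)² = (-½ + 26)² = (51/2)² = 2601/4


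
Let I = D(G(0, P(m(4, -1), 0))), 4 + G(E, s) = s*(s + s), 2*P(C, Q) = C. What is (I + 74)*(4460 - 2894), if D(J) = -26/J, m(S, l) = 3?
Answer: 34452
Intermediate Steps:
P(C, Q) = C/2
G(E, s) = -4 + 2*s**2 (G(E, s) = -4 + s*(s + s) = -4 + s*(2*s) = -4 + 2*s**2)
I = -52 (I = -26/(-4 + 2*((1/2)*3)**2) = -26/(-4 + 2*(3/2)**2) = -26/(-4 + 2*(9/4)) = -26/(-4 + 9/2) = -26/1/2 = -26*2 = -52)
(I + 74)*(4460 - 2894) = (-52 + 74)*(4460 - 2894) = 22*1566 = 34452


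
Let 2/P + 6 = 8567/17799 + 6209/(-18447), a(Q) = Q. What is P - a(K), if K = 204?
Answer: -21824899897/106805970 ≈ -204.34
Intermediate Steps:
P = -36482017/106805970 (P = 2/(-6 + (8567/17799 + 6209/(-18447))) = 2/(-6 + (8567*(1/17799) + 6209*(-1/18447))) = 2/(-6 + (8567/17799 - 6209/18447)) = 2/(-6 + 5280162/36482017) = 2/(-213611940/36482017) = 2*(-36482017/213611940) = -36482017/106805970 ≈ -0.34157)
P - a(K) = -36482017/106805970 - 1*204 = -36482017/106805970 - 204 = -21824899897/106805970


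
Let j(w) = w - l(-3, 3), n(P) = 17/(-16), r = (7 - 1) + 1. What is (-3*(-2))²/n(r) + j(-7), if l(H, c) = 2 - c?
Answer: -678/17 ≈ -39.882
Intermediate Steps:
r = 7 (r = 6 + 1 = 7)
n(P) = -17/16 (n(P) = 17*(-1/16) = -17/16)
j(w) = 1 + w (j(w) = w - (2 - 1*3) = w - (2 - 3) = w - 1*(-1) = w + 1 = 1 + w)
(-3*(-2))²/n(r) + j(-7) = (-3*(-2))²/(-17/16) + (1 - 7) = 6²*(-16/17) - 6 = 36*(-16/17) - 6 = -576/17 - 6 = -678/17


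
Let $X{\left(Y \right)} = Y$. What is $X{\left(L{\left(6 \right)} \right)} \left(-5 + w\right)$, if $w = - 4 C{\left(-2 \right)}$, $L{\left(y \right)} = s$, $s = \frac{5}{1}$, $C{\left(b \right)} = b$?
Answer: $15$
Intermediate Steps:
$s = 5$ ($s = 5 \cdot 1 = 5$)
$L{\left(y \right)} = 5$
$w = 8$ ($w = \left(-4\right) \left(-2\right) = 8$)
$X{\left(L{\left(6 \right)} \right)} \left(-5 + w\right) = 5 \left(-5 + 8\right) = 5 \cdot 3 = 15$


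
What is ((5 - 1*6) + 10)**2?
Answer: 81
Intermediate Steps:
((5 - 1*6) + 10)**2 = ((5 - 6) + 10)**2 = (-1 + 10)**2 = 9**2 = 81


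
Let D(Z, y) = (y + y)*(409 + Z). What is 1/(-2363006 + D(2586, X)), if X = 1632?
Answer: 1/7412674 ≈ 1.3490e-7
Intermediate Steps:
D(Z, y) = 2*y*(409 + Z) (D(Z, y) = (2*y)*(409 + Z) = 2*y*(409 + Z))
1/(-2363006 + D(2586, X)) = 1/(-2363006 + 2*1632*(409 + 2586)) = 1/(-2363006 + 2*1632*2995) = 1/(-2363006 + 9775680) = 1/7412674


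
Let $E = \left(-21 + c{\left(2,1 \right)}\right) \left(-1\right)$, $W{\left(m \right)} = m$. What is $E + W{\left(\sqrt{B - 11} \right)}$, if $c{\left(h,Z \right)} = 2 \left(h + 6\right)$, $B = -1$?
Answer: $5 + 2 i \sqrt{3} \approx 5.0 + 3.4641 i$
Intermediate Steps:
$c{\left(h,Z \right)} = 12 + 2 h$ ($c{\left(h,Z \right)} = 2 \left(6 + h\right) = 12 + 2 h$)
$E = 5$ ($E = \left(-21 + \left(12 + 2 \cdot 2\right)\right) \left(-1\right) = \left(-21 + \left(12 + 4\right)\right) \left(-1\right) = \left(-21 + 16\right) \left(-1\right) = \left(-5\right) \left(-1\right) = 5$)
$E + W{\left(\sqrt{B - 11} \right)} = 5 + \sqrt{-1 - 11} = 5 + \sqrt{-12} = 5 + 2 i \sqrt{3}$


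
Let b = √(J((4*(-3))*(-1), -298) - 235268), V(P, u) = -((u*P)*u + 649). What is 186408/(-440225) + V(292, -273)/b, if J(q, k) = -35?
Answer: -186408/440225 + 21763117*I*√235303/235303 ≈ -0.42344 + 44865.0*I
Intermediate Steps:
V(P, u) = -649 - P*u² (V(P, u) = -((P*u)*u + 649) = -(P*u² + 649) = -(649 + P*u²) = -649 - P*u²)
b = I*√235303 (b = √(-35 - 235268) = √(-235303) = I*√235303 ≈ 485.08*I)
186408/(-440225) + V(292, -273)/b = 186408/(-440225) + (-649 - 1*292*(-273)²)/((I*√235303)) = 186408*(-1/440225) + (-649 - 1*292*74529)*(-I*√235303/235303) = -186408/440225 + (-649 - 21762468)*(-I*√235303/235303) = -186408/440225 - (-21763117)*I*√235303/235303 = -186408/440225 + 21763117*I*√235303/235303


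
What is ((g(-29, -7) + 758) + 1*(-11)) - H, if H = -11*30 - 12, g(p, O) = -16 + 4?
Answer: 1077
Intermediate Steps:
g(p, O) = -12
H = -342 (H = -330 - 12 = -342)
((g(-29, -7) + 758) + 1*(-11)) - H = ((-12 + 758) + 1*(-11)) - 1*(-342) = (746 - 11) + 342 = 735 + 342 = 1077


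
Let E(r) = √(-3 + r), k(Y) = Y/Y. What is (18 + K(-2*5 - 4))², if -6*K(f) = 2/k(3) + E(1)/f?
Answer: (1484 + I*√2)²/7056 ≈ 312.11 + 0.59487*I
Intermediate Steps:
k(Y) = 1
K(f) = -⅓ - I*√2/(6*f) (K(f) = -(2/1 + √(-3 + 1)/f)/6 = -(2*1 + √(-2)/f)/6 = -(2 + (I*√2)/f)/6 = -(2 + I*√2/f)/6 = -⅓ - I*√2/(6*f))
(18 + K(-2*5 - 4))² = (18 + (-2*(-2*5 - 4) - I*√2)/(6*(-2*5 - 4)))² = (18 + (-2*(-10 - 4) - I*√2)/(6*(-10 - 4)))² = (18 + (⅙)*(-2*(-14) - I*√2)/(-14))² = (18 + (⅙)*(-1/14)*(28 - I*√2))² = (18 + (-⅓ + I*√2/84))² = (53/3 + I*√2/84)²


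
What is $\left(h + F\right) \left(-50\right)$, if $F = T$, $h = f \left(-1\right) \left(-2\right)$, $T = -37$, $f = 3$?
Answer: $1550$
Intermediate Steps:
$h = 6$ ($h = 3 \left(-1\right) \left(-2\right) = \left(-3\right) \left(-2\right) = 6$)
$F = -37$
$\left(h + F\right) \left(-50\right) = \left(6 - 37\right) \left(-50\right) = \left(-31\right) \left(-50\right) = 1550$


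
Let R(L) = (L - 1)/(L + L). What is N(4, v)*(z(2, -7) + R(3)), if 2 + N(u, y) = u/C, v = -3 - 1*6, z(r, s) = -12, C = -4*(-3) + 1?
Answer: 770/39 ≈ 19.744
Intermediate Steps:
C = 13 (C = 12 + 1 = 13)
R(L) = (-1 + L)/(2*L) (R(L) = (-1 + L)/((2*L)) = (-1 + L)*(1/(2*L)) = (-1 + L)/(2*L))
v = -9 (v = -3 - 6 = -9)
N(u, y) = -2 + u/13
N(4, v)*(z(2, -7) + R(3)) = (-2 + (1/13)*4)*(-12 + (½)*(-1 + 3)/3) = (-2 + 4/13)*(-12 + (½)*(⅓)*2) = -22*(-12 + ⅓)/13 = -22/13*(-35/3) = 770/39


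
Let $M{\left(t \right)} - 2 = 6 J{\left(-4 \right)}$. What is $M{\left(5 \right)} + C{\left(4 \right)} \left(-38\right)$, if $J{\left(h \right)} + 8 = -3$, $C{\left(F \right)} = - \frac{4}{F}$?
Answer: $-26$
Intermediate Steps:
$J{\left(h \right)} = -11$ ($J{\left(h \right)} = -8 - 3 = -11$)
$M{\left(t \right)} = -64$ ($M{\left(t \right)} = 2 + 6 \left(-11\right) = 2 - 66 = -64$)
$M{\left(5 \right)} + C{\left(4 \right)} \left(-38\right) = -64 + - \frac{4}{4} \left(-38\right) = -64 + \left(-4\right) \frac{1}{4} \left(-38\right) = -64 - -38 = -64 + 38 = -26$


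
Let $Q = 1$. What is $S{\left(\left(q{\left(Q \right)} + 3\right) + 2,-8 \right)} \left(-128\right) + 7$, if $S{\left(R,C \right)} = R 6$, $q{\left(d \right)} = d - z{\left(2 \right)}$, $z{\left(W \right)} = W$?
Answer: $-3065$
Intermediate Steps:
$q{\left(d \right)} = -2 + d$ ($q{\left(d \right)} = d - 2 = -2 + d$)
$S{\left(R,C \right)} = 6 R$
$S{\left(\left(q{\left(Q \right)} + 3\right) + 2,-8 \right)} \left(-128\right) + 7 = 6 \left(\left(\left(-2 + 1\right) + 3\right) + 2\right) \left(-128\right) + 7 = 6 \left(\left(-1 + 3\right) + 2\right) \left(-128\right) + 7 = 6 \left(2 + 2\right) \left(-128\right) + 7 = 6 \cdot 4 \left(-128\right) + 7 = 24 \left(-128\right) + 7 = -3072 + 7 = -3065$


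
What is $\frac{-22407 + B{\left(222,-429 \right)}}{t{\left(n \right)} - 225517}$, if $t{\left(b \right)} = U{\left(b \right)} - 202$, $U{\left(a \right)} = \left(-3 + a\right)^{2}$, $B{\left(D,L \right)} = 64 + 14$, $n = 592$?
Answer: $- \frac{22329}{121202} \approx -0.18423$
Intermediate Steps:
$B{\left(D,L \right)} = 78$
$t{\left(b \right)} = -202 + \left(-3 + b\right)^{2}$ ($t{\left(b \right)} = \left(-3 + b\right)^{2} - 202 = -202 + \left(-3 + b\right)^{2}$)
$\frac{-22407 + B{\left(222,-429 \right)}}{t{\left(n \right)} - 225517} = \frac{-22407 + 78}{\left(-202 + \left(-3 + 592\right)^{2}\right) - 225517} = - \frac{22329}{\left(-202 + 589^{2}\right) - 225517} = - \frac{22329}{\left(-202 + 346921\right) - 225517} = - \frac{22329}{346719 - 225517} = - \frac{22329}{121202}$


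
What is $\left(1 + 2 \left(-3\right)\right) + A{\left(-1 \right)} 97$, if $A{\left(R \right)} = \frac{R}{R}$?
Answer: $92$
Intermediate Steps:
$A{\left(R \right)} = 1$
$\left(1 + 2 \left(-3\right)\right) + A{\left(-1 \right)} 97 = \left(1 + 2 \left(-3\right)\right) + 1 \cdot 97 = \left(1 - 6\right) + 97 = -5 + 97 = 92$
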